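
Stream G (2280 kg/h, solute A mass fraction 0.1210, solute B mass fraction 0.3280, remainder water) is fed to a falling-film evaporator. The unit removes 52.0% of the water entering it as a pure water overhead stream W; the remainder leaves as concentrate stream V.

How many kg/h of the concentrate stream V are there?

water entering = 2280×0.551 = 1256.3 kg/h; overhead removed = 0.520×1256.3 = 653.27 kg/h.
Concentrate = 2280 − 653.27 = 1626.7 kg/h.

1627 kg/h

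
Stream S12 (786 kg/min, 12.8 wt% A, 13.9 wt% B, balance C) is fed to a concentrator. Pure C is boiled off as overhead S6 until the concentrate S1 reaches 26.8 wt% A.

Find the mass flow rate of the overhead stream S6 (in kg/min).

410.6 kg/min

A is conserved: 786×0.128 = 100.61 kg/min all reports to the concentrate.
Concentrate = 100.61/(target fraction) = 375.4 kg/min.
Overhead = 786 − 375.4 = 410.6 kg/min.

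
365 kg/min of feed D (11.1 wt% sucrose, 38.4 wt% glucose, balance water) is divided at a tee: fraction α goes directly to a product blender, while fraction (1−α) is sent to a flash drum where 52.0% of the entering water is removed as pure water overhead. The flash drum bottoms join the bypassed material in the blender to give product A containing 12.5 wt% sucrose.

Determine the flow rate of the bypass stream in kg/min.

All 365×0.111 = 40.515 kg/min of sucrose reaches A, so A = 40.515/0.125 = 324.12 kg/min and vapour = 40.88 kg/min.
The evaporator receives (1−α)·365 of feed at 0.505 water and removes 0.520 of that water:
0.520×0.505×(1−α)×365 = 40.88
(1−α) = 40.88/95.849 = 0.4265;  α = 0.5735.
Bypass flow = 0.5735×365 = 209.33 kg/min.

209.3 kg/min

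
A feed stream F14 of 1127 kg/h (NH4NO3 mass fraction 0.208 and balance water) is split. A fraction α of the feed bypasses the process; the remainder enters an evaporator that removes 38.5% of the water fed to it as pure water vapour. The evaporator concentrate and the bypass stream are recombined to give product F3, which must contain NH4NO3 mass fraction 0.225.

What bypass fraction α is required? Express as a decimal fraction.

0.752

All 1127×0.208 = 234.42 kg/h of NH4NO3 reaches F3, so F3 = 234.42/0.225 = 1041.8 kg/h and vapour = 85.151 kg/h.
The evaporator receives (1−α)·1127 of feed at 0.792 water and removes 0.385 of that water:
0.385×0.792×(1−α)×1127 = 85.151
(1−α) = 85.151/343.64 = 0.2478;  α = 0.7522.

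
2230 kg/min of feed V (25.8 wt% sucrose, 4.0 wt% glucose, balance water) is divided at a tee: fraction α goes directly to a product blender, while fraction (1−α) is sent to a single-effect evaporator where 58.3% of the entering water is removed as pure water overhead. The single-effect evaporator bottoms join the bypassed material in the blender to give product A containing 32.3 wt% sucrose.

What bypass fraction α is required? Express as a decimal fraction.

All 2230×0.258 = 575.34 kg/min of sucrose reaches A, so A = 575.34/0.323 = 1781.2 kg/min and vapour = 448.76 kg/min.
The evaporator receives (1−α)·2230 of feed at 0.702 water and removes 0.583 of that water:
0.583×0.702×(1−α)×2230 = 448.76
(1−α) = 448.76/912.66 = 0.4917;  α = 0.5083.

0.508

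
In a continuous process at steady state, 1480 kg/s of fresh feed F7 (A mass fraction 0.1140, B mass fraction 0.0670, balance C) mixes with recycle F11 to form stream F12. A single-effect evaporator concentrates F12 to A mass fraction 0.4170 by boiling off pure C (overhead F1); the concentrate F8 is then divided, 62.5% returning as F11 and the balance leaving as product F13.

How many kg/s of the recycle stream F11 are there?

674.3 kg/s

Overall A balance (none leaves overhead): A in fresh feed = A in product, i.e. 1480×0.114 = (1−0.625)·F8·0.417.
F8 = 168.72/(0.417×0.375) = 1078.9 kg/s.
Recycle F11 = 0.625×1078.9 = 674.34 kg/s.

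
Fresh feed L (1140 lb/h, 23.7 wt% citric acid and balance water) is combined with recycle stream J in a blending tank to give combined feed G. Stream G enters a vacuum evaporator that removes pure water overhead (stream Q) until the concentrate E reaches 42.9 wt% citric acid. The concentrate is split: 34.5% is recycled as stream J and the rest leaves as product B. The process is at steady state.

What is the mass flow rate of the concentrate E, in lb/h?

961.5 lb/h

Overall citric acid balance (none leaves overhead): citric acid in fresh feed = citric acid in product, i.e. 1140×0.237 = (1−0.345)·E·0.429.
E = 270.18/(0.429×0.655) = 961.51 lb/h.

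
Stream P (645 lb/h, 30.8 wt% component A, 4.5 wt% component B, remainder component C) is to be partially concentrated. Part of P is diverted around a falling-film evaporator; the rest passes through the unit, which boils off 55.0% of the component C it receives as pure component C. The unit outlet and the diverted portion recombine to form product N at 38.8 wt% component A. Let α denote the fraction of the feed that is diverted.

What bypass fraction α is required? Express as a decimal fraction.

All 645×0.308 = 198.66 lb/h of component A reaches N, so N = 198.66/0.388 = 512.01 lb/h and vapour = 132.99 lb/h.
The evaporator receives (1−α)·645 of feed at 0.647 component C and removes 0.550 of that component C:
0.550×0.647×(1−α)×645 = 132.99
(1−α) = 132.99/229.52 = 0.5794;  α = 0.4206.

0.421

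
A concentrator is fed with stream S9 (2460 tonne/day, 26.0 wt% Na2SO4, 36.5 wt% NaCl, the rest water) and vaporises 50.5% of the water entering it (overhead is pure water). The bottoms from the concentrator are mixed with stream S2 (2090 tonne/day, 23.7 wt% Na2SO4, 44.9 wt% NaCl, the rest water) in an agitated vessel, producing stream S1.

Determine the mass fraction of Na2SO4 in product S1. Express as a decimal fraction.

Vapour removed = 0.505×0.375×2460 = 465.86 tonne/day; concentrate = 1994.1 tonne/day.
Na2SO4 reaching the mixer = 639.6 (from concentrate) + 2090×0.237 = 1134.9 tonne/day.
Product flow = 1994.1 + 2090 = 4084.1 tonne/day; Na2SO4 fraction = 0.2779.

0.2779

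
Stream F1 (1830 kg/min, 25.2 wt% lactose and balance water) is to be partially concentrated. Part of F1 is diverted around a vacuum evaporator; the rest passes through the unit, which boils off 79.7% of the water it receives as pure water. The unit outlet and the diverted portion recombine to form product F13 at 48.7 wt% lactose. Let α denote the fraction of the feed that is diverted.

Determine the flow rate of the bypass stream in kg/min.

All 1830×0.252 = 461.16 kg/min of lactose reaches F13, so F13 = 461.16/0.487 = 946.94 kg/min and vapour = 883.06 kg/min.
The evaporator receives (1−α)·1830 of feed at 0.748 water and removes 0.797 of that water:
0.797×0.748×(1−α)×1830 = 883.06
(1−α) = 883.06/1091 = 0.8094;  α = 0.1906.
Bypass flow = 0.1906×1830 = 348.74 kg/min.

348.7 kg/min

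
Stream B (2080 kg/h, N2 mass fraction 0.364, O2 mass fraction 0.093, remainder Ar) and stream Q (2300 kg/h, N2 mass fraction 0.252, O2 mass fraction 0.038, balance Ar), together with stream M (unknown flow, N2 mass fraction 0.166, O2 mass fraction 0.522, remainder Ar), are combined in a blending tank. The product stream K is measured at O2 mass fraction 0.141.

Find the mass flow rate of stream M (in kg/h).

Let M be the unknown flow. Total out = 4380 + M.
O2 balance: 280.84 + 0.522·M = 0.141·(4380 + M)
(0.522 − 0.141)·M = 0.141×4380 − 280.84 = 336.74
M = 336.74 / 0.381 = 883.83 kg/h

883.8 kg/h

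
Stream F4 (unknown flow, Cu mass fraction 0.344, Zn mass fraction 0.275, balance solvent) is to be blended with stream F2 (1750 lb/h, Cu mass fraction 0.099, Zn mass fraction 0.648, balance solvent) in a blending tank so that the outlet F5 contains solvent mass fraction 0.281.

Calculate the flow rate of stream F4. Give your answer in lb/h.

Let F4 be the unknown flow. Total out = 1750 + F4.
solvent balance: 442.75 + 0.381·F4 = 0.281·(1750 + F4)
(0.381 − 0.281)·F4 = 0.281×1750 − 442.75 = 49
F4 = 49 / 0.100 = 490 lb/h

490 lb/h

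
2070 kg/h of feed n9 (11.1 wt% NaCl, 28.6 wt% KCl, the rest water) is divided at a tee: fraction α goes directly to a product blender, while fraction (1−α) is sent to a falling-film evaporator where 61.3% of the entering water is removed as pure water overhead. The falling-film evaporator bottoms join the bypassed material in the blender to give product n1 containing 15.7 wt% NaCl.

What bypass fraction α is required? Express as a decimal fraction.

0.207

All 2070×0.111 = 229.77 kg/h of NaCl reaches n1, so n1 = 229.77/0.157 = 1463.5 kg/h and vapour = 606.5 kg/h.
The evaporator receives (1−α)·2070 of feed at 0.603 water and removes 0.613 of that water:
0.613×0.603×(1−α)×2070 = 606.5
(1−α) = 606.5/765.15 = 0.7926;  α = 0.2074.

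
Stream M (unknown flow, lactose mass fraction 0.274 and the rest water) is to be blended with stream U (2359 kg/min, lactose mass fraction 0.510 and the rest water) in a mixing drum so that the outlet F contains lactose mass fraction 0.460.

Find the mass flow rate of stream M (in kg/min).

Let M be the unknown flow. Total out = 2359 + M.
lactose balance: 1203.1 + 0.274·M = 0.460·(2359 + M)
(0.274 − 0.460)·M = 0.460×2359 − 1203.1 = -117.95
M = -117.95 / -0.186 = 634.14 kg/min

634.1 kg/min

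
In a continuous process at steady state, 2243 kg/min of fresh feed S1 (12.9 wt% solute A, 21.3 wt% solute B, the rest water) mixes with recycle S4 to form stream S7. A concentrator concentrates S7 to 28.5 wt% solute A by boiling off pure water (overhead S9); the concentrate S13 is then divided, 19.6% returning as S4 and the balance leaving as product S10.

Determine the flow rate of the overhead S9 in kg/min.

Overall solute A balance (none leaves overhead): solute A in fresh feed = solute A in product, i.e. 2243×0.129 = (1−0.196)·S13·0.285.
S13 = 289.35/(0.285×0.804) = 1262.8 kg/min.
Recycle S4 = 0.196×1262.8 = 247.5 kg/min.
Combined feed S7 = 2243 + 247.5 = 2490.5 kg/min.
Overhead S9 = S7 − S13 = 2490.5 − 1262.8 = 1227.7 kg/min.

1228 kg/min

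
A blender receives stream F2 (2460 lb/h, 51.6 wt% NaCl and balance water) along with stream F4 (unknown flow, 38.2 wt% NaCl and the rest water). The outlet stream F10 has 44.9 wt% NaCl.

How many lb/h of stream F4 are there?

Let F4 be the unknown flow. Total out = 2460 + F4.
NaCl balance: 1269.4 + 0.382·F4 = 0.449·(2460 + F4)
(0.382 − 0.449)·F4 = 0.449×2460 − 1269.4 = -164.82
F4 = -164.82 / -0.067 = 2460 lb/h

2460 lb/h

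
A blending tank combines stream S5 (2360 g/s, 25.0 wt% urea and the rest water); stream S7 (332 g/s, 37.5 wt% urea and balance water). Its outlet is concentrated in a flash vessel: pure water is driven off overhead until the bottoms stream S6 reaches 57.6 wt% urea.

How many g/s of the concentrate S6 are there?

urea entering = 2360×0.250 + 332×0.375 = 714.5 g/s.
All urea reports to S6, so S6 = 714.5/0.576 = 1240.5 g/s.

1240 g/s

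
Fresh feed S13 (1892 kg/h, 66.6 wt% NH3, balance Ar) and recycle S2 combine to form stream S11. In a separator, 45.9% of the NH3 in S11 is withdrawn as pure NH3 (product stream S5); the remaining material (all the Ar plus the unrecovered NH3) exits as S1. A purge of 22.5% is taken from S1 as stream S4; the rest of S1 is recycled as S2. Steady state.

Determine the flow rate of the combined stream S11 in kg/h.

4978 kg/h

Ar enters only via S13 and leaves only via the purge: 1892×0.334 = 0.225×(Ar in S1), and the separator passes all Ar, so Ar in S11 = Ar in S1 = 2808.6 kg/h.
NH3 in S11: m_A = 1892×0.666 + (1−0.225)·(1−0.459)·m_A, so m_A = 1260.1/0.5807 = 2169.8 kg/h.
S11 = 2169.8 + 2808.6 = 4978.4 kg/h.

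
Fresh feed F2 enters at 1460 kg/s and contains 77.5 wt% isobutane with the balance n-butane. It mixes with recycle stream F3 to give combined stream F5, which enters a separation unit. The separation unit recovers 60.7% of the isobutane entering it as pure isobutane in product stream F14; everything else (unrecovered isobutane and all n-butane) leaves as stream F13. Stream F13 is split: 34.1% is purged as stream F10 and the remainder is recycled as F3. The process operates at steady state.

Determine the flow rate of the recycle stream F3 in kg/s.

n-butane enters only via F2 and leaves only via the purge: 1460×0.225 = 0.341×(n-butane in F13), and the separation unit passes all n-butane, so n-butane in F5 = n-butane in F13 = 963.34 kg/s.
isobutane in F5: m_A = 1460×0.775 + (1−0.341)·(1−0.607)·m_A, so m_A = 1131.5/0.7410 = 1527 kg/s.
F13 = (1−0.607)×1527 + 963.34 = 1563.4 kg/s.
Recycle F3 = (1−0.341)×1563.4 = 1030.3 kg/s.

1030 kg/s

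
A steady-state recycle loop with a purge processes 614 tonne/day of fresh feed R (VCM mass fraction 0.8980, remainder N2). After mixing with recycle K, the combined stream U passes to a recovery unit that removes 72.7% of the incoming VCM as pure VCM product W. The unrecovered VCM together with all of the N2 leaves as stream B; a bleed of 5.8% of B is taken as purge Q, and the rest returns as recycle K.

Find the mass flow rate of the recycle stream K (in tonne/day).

1208 tonne/day

N2 enters only via R and leaves only via the purge: 614×0.102 = 0.058×(N2 in B), and the recovery unit passes all N2, so N2 in U = N2 in B = 1079.8 tonne/day.
VCM in U: m_A = 614×0.898 + (1−0.058)·(1−0.727)·m_A, so m_A = 551.37/0.7428 = 742.25 tonne/day.
B = (1−0.727)×742.25 + 1079.8 = 1282.4 tonne/day.
Recycle K = (1−0.058)×1282.4 = 1208 tonne/day.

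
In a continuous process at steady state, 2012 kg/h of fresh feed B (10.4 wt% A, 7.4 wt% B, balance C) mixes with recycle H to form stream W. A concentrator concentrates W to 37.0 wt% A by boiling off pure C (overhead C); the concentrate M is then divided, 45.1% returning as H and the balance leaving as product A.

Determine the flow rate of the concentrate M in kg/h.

Overall A balance (none leaves overhead): A in fresh feed = A in product, i.e. 2012×0.104 = (1−0.451)·M·0.370.
M = 209.25/(0.370×0.549) = 1030.1 kg/h.

1030 kg/h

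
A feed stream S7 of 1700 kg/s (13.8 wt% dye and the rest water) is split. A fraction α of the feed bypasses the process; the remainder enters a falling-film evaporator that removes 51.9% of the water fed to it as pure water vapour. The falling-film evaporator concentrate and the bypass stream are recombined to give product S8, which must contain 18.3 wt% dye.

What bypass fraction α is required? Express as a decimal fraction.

0.450

All 1700×0.138 = 234.6 kg/s of dye reaches S8, so S8 = 234.6/0.183 = 1282 kg/s and vapour = 418.03 kg/s.
The evaporator receives (1−α)·1700 of feed at 0.862 water and removes 0.519 of that water:
0.519×0.862×(1−α)×1700 = 418.03
(1−α) = 418.03/760.54 = 0.5497;  α = 0.4503.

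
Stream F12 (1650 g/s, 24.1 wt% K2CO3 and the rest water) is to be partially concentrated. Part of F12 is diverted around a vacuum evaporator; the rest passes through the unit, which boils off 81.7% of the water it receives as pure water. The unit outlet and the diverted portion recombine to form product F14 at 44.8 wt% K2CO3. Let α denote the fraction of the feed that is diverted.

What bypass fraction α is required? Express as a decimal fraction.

0.255

All 1650×0.241 = 397.65 g/s of K2CO3 reaches F14, so F14 = 397.65/0.448 = 887.61 g/s and vapour = 762.39 g/s.
The evaporator receives (1−α)·1650 of feed at 0.759 water and removes 0.817 of that water:
0.817×0.759×(1−α)×1650 = 762.39
(1−α) = 762.39/1023.2 = 0.7451;  α = 0.2549.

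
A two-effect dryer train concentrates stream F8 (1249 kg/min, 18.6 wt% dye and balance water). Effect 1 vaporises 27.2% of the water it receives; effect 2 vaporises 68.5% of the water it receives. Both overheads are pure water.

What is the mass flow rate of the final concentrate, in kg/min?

465.5 kg/min

water in feed = 1249×0.814 = 1016.7 kg/min.
After stage 1: water left = (1−0.272)×1016.7 = 740.15; stream total = 972.46 kg/min.
After stage 2: water left = (1−0.685)×740.15 = 233.15; final concentrate = 465.46 kg/min.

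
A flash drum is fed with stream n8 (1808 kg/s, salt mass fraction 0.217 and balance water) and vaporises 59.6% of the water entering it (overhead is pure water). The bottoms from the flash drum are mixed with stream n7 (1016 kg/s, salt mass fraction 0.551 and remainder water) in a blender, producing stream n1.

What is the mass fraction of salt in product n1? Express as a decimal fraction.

0.481

Vapour removed = 0.596×0.783×1808 = 843.74 kg/s; concentrate = 964.26 kg/s.
salt reaching the mixer = 392.34 (from concentrate) + 1016×0.551 = 952.15 kg/s.
Product flow = 964.26 + 1016 = 1980.3 kg/s; salt fraction = 0.481.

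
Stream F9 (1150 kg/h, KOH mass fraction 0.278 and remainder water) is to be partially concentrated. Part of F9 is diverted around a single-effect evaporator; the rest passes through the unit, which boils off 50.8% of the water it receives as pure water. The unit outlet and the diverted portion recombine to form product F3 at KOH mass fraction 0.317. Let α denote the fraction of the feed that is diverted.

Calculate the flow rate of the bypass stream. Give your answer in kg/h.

All 1150×0.278 = 319.7 kg/h of KOH reaches F3, so F3 = 319.7/0.317 = 1008.5 kg/h and vapour = 141.48 kg/h.
The evaporator receives (1−α)·1150 of feed at 0.722 water and removes 0.508 of that water:
0.508×0.722×(1−α)×1150 = 141.48
(1−α) = 141.48/421.79 = 0.3354;  α = 0.6646.
Bypass flow = 0.6646×1150 = 764.25 kg/h.

764.3 kg/h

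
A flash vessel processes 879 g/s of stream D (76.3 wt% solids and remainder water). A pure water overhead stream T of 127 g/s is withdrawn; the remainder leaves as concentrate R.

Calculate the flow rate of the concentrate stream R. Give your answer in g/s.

Concentrate = 879 − 127 = 752 g/s.

752 g/s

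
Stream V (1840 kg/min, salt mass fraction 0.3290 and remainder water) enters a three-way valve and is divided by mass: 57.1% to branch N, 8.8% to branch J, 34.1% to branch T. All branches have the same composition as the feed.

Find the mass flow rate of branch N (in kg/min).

Branch N flow = 0.571×1840 = 1050.6 kg/min.

1051 kg/min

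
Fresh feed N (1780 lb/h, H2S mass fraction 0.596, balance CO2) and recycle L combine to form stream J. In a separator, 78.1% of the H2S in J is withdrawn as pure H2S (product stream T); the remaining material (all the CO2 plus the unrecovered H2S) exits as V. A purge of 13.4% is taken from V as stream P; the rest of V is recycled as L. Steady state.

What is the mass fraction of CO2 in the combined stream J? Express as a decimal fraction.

CO2 enters only via N and leaves only via the purge: 1780×0.404 = 0.134×(CO2 in V), and the separator passes all CO2, so CO2 in J = CO2 in V = 5366.6 lb/h.
H2S in J: m_A = 1780×0.596 + (1−0.134)·(1−0.781)·m_A, so m_A = 1060.9/0.8103 = 1309.2 lb/h.
J = 1309.2 + 5366.6 = 6675.7 lb/h.
CO2 fraction in J = 5366.6/6675.7 = 0.804.

0.804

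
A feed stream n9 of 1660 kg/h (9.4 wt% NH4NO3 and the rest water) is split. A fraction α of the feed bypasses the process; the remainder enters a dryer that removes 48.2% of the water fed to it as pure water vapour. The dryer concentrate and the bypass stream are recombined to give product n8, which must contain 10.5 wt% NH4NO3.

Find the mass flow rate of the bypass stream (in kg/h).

All 1660×0.094 = 156.04 kg/h of NH4NO3 reaches n8, so n8 = 156.04/0.105 = 1486.1 kg/h and vapour = 173.9 kg/h.
The evaporator receives (1−α)·1660 of feed at 0.906 water and removes 0.482 of that water:
0.482×0.906×(1−α)×1660 = 173.9
(1−α) = 173.9/724.91 = 0.2399;  α = 0.7601.
Bypass flow = 0.7601×1660 = 1261.8 kg/h.

1262 kg/h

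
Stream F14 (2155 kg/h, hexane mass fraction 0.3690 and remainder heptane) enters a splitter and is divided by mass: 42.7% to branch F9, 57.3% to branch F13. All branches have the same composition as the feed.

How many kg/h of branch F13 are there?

1235 kg/h

Branch F13 flow = 0.573×2155 = 1234.8 kg/h.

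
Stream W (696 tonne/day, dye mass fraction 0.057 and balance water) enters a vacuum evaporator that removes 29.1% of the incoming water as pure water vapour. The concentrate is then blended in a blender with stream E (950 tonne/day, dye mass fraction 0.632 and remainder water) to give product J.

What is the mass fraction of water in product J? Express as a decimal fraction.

0.560

Vapour removed = 0.291×0.943×696 = 190.99 tonne/day; concentrate = 505.01 tonne/day.
water reaching the mixer = 465.34 (from concentrate) + 950×0.368 = 814.94 tonne/day.
Product flow = 505.01 + 950 = 1455 tonne/day; water fraction = 0.560.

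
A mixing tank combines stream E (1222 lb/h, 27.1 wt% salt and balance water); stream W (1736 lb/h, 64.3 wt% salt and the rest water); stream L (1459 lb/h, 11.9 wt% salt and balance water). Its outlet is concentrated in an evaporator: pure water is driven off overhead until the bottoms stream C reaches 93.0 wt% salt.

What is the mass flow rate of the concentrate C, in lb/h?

1743 lb/h

salt entering = 1222×0.271 + 1736×0.643 + 1459×0.119 = 1621 lb/h.
All salt reports to C, so C = 1621/0.930 = 1743 lb/h.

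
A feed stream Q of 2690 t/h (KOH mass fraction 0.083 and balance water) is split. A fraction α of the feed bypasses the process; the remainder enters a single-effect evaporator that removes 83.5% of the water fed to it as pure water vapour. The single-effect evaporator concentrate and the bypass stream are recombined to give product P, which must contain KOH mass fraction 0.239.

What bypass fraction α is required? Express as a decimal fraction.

All 2690×0.083 = 223.27 t/h of KOH reaches P, so P = 223.27/0.239 = 934.18 t/h and vapour = 1755.8 t/h.
The evaporator receives (1−α)·2690 of feed at 0.917 water and removes 0.835 of that water:
0.835×0.917×(1−α)×2690 = 1755.8
(1−α) = 1755.8/2059.7 = 0.8525;  α = 0.1475.

0.148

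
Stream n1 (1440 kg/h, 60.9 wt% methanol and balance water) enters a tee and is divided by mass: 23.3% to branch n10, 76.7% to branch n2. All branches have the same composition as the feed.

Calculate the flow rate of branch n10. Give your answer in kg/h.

Branch n10 flow = 0.233×1440 = 335.52 kg/h.

335.5 kg/h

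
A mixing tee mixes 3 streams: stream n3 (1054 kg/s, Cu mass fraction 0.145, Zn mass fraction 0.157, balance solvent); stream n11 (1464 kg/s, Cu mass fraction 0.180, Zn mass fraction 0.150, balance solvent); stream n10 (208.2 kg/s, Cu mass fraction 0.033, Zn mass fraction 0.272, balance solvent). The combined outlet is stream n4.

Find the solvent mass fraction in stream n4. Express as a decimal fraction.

Total flow out = 1054 + 1464 + 208.2 = 2726.2 kg/s.
solvent in = 1054×0.698 + 1464×0.670 + 208.2×0.695 = 1861.3 kg/s.
solvent mass fraction in n4 = 1861.3/2726.2 = 0.683.

0.683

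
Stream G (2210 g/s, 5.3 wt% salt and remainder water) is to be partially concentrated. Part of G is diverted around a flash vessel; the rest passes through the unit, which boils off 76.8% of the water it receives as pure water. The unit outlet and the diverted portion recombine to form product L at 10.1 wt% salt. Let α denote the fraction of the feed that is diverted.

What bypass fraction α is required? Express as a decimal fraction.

0.347

All 2210×0.053 = 117.13 g/s of salt reaches L, so L = 117.13/0.101 = 1159.7 g/s and vapour = 1050.3 g/s.
The evaporator receives (1−α)·2210 of feed at 0.947 water and removes 0.768 of that water:
0.768×0.947×(1−α)×2210 = 1050.3
(1−α) = 1050.3/1607.3 = 0.6534;  α = 0.3466.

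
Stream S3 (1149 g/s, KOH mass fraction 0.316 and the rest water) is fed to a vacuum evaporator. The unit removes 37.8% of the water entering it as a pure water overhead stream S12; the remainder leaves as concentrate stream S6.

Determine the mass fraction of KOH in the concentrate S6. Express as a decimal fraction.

KOH is not removed: 1149×0.316 = 363.08 g/s of KOH enters S6.
water entering = 1149×0.684 = 785.92 g/s; overhead removed = 0.378×785.92 = 297.08 g/s.
Concentrate = 1149 − 297.08 = 851.92 g/s.
Mass fraction = 363.08/851.92 = 0.426.

0.426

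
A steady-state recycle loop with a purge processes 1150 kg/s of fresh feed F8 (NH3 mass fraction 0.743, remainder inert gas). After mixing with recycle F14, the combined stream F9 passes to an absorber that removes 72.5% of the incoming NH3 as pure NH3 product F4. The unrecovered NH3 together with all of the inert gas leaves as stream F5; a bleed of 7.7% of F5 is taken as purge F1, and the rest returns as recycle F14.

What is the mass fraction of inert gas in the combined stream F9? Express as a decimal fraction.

inert gas enters only via F8 and leaves only via the purge: 1150×0.257 = 0.077×(inert gas in F5), and the absorber passes all inert gas, so inert gas in F9 = inert gas in F5 = 3838.3 kg/s.
NH3 in F9: m_A = 1150×0.743 + (1−0.077)·(1−0.725)·m_A, so m_A = 854.45/0.7462 = 1145.1 kg/s.
F9 = 1145.1 + 3838.3 = 4983.4 kg/s.
inert gas fraction in F9 = 3838.3/4983.4 = 0.770.

0.770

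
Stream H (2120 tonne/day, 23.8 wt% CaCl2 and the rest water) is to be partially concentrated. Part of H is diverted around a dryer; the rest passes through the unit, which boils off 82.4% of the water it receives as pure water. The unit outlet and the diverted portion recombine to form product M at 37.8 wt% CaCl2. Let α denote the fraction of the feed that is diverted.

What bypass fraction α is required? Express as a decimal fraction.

All 2120×0.238 = 504.56 tonne/day of CaCl2 reaches M, so M = 504.56/0.378 = 1334.8 tonne/day and vapour = 785.19 tonne/day.
The evaporator receives (1−α)·2120 of feed at 0.762 water and removes 0.824 of that water:
0.824×0.762×(1−α)×2120 = 785.19
(1−α) = 785.19/1331.1 = 0.5899;  α = 0.4101.

0.410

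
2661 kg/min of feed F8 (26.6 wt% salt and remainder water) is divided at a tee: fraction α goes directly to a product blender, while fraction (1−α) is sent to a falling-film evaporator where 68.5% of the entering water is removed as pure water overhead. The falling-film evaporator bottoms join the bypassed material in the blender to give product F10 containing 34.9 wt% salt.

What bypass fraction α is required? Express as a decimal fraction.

All 2661×0.266 = 707.83 kg/min of salt reaches F10, so F10 = 707.83/0.349 = 2028.2 kg/min and vapour = 632.85 kg/min.
The evaporator receives (1−α)·2661 of feed at 0.734 water and removes 0.685 of that water:
0.685×0.734×(1−α)×2661 = 632.85
(1−α) = 632.85/1337.9 = 0.4730;  α = 0.5270.

0.527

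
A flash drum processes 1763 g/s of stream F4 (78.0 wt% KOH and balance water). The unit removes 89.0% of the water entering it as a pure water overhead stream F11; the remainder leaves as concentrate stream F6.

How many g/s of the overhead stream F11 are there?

345.2 g/s

water entering = 1763×0.220 = 387.86 g/s; overhead removed = 0.890×387.86 = 345.2 g/s.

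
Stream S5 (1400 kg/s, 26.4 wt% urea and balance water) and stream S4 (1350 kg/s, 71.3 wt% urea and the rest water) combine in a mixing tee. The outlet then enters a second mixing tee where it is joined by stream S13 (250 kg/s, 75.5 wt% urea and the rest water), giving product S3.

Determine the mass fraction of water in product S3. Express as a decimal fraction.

Overall, product flow = 3000 kg/s.
water in = 1400×0.736 + 1350×0.287 + 250×0.245 = 1479.1 kg/s.
water fraction in S3 = 0.4930.

0.4930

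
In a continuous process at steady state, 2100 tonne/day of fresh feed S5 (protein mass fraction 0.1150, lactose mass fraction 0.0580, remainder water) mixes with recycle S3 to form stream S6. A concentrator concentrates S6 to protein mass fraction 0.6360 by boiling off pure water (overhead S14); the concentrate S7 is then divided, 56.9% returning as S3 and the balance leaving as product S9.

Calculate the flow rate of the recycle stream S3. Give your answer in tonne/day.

501.3 tonne/day

Overall protein balance (none leaves overhead): protein in fresh feed = protein in product, i.e. 2100×0.115 = (1−0.569)·S7·0.636.
S7 = 241.5/(0.636×0.431) = 881.01 tonne/day.
Recycle S3 = 0.569×881.01 = 501.3 tonne/day.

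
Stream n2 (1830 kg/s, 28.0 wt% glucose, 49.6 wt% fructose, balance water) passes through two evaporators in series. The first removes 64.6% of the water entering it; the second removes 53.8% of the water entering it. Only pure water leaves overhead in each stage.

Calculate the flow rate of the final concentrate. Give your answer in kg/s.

1487 kg/s

water in feed = 1830×0.224 = 409.92 kg/s.
After stage 1: water left = (1−0.646)×409.92 = 145.11; stream total = 1565.2 kg/s.
After stage 2: water left = (1−0.538)×145.11 = 67.042; final concentrate = 1487.1 kg/s.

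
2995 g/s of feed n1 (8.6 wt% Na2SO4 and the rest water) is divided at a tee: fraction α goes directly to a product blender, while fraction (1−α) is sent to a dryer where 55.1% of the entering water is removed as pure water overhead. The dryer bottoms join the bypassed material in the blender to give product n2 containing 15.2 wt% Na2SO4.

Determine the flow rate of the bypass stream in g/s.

All 2995×0.086 = 257.57 g/s of Na2SO4 reaches n2, so n2 = 257.57/0.152 = 1694.5 g/s and vapour = 1300.5 g/s.
The evaporator receives (1−α)·2995 of feed at 0.914 water and removes 0.551 of that water:
0.551×0.914×(1−α)×2995 = 1300.5
(1−α) = 1300.5/1508.3 = 0.8622;  α = 0.1378.
Bypass flow = 0.1378×2995 = 412.74 g/s.

412.7 g/s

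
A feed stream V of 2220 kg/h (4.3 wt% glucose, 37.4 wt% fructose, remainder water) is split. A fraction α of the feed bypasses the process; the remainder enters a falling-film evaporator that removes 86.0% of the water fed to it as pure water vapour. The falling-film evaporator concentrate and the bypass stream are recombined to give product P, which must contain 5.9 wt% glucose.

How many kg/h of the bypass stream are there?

All 2220×0.043 = 95.46 kg/h of glucose reaches P, so P = 95.46/0.059 = 1618 kg/h and vapour = 602.03 kg/h.
The evaporator receives (1−α)·2220 of feed at 0.583 water and removes 0.860 of that water:
0.860×0.583×(1−α)×2220 = 602.03
(1−α) = 602.03/1113.1 = 0.5409;  α = 0.4591.
Bypass flow = 0.4591×2220 = 1019.2 kg/h.

1019 kg/h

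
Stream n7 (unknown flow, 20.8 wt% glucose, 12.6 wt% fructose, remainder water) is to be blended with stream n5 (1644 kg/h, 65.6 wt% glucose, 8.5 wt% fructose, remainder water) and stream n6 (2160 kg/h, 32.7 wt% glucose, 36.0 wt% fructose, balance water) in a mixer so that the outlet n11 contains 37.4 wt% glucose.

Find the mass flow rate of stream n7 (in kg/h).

2181 kg/h

Let n7 be the unknown flow. Total out = 3804 + n7.
glucose balance: 1784.8 + 0.208·n7 = 0.374·(3804 + n7)
(0.208 − 0.374)·n7 = 0.374×3804 − 1784.8 = -362.09
n7 = -362.09 / -0.166 = 2181.3 kg/h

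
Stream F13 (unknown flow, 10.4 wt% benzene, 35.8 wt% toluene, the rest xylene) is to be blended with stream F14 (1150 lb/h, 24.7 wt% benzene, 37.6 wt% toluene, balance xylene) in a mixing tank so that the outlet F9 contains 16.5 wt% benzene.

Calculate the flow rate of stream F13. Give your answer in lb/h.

1546 lb/h

Let F13 be the unknown flow. Total out = 1150 + F13.
benzene balance: 284.05 + 0.104·F13 = 0.165·(1150 + F13)
(0.104 − 0.165)·F13 = 0.165×1150 − 284.05 = -94.3
F13 = -94.3 / -0.061 = 1545.9 lb/h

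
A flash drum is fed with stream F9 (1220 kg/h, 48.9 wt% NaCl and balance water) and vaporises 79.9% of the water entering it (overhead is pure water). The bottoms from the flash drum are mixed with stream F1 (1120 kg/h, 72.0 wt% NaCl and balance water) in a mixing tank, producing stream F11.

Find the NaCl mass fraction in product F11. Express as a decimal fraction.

0.7617

Vapour removed = 0.799×0.511×1220 = 498.11 kg/h; concentrate = 721.89 kg/h.
NaCl reaching the mixer = 596.58 (from concentrate) + 1120×0.720 = 1403 kg/h.
Product flow = 721.89 + 1120 = 1841.9 kg/h; NaCl fraction = 0.7617.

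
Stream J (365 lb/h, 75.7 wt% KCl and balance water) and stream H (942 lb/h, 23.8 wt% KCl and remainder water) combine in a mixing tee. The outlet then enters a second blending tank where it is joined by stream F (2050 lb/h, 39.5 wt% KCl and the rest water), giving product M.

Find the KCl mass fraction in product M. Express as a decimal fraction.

0.390

Overall, product flow = 3357 lb/h.
KCl in = 365×0.757 + 942×0.238 + 2050×0.395 = 1310.3 lb/h.
KCl fraction in M = 0.390.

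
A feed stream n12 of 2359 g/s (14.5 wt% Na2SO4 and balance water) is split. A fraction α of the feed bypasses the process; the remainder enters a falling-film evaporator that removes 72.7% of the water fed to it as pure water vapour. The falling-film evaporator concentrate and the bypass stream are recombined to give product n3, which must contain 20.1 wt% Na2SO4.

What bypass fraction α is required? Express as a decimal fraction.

0.552

All 2359×0.145 = 342.05 g/s of Na2SO4 reaches n3, so n3 = 342.05/0.201 = 1701.8 g/s and vapour = 657.23 g/s.
The evaporator receives (1−α)·2359 of feed at 0.855 water and removes 0.727 of that water:
0.727×0.855×(1−α)×2359 = 657.23
(1−α) = 657.23/1466.3 = 0.4482;  α = 0.5518.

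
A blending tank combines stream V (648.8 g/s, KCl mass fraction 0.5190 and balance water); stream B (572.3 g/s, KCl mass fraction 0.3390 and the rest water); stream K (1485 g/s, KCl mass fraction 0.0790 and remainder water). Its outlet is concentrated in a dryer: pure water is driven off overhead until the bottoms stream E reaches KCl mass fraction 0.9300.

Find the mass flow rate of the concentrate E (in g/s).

KCl entering = 648.8×0.519 + 572.3×0.339 + 1485×0.079 = 648.05 g/s.
All KCl reports to E, so E = 648.05/0.930 = 696.83 g/s.

696.8 g/s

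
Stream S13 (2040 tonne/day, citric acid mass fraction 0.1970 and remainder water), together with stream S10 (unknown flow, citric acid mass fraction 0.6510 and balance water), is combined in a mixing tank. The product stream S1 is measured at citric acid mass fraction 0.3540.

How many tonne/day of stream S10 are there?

Let S10 be the unknown flow. Total out = 2040 + S10.
citric acid balance: 401.88 + 0.651·S10 = 0.354·(2040 + S10)
(0.651 − 0.354)·S10 = 0.354×2040 − 401.88 = 320.28
S10 = 320.28 / 0.297 = 1078.4 tonne/day

1078 tonne/day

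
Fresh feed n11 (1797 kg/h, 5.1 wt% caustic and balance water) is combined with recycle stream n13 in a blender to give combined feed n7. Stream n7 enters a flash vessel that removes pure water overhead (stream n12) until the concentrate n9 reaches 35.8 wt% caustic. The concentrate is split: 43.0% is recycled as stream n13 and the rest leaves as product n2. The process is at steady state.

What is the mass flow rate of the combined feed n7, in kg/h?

Overall caustic balance (none leaves overhead): caustic in fresh feed = caustic in product, i.e. 1797×0.051 = (1−0.430)·n9·0.358.
n9 = 91.647/(0.358×0.570) = 449.12 kg/h.
Recycle n13 = 0.430×449.12 = 193.12 kg/h.
Combined feed n7 = 1797 + 193.12 = 1990.1 kg/h.

1990 kg/h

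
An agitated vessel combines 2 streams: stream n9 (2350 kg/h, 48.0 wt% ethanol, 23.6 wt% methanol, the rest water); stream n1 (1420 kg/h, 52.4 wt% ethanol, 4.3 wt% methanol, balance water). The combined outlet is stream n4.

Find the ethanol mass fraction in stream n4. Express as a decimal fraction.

Total flow out = 2350 + 1420 = 3770 kg/h.
ethanol in = 2350×0.480 + 1420×0.524 = 1872.1 kg/h.
ethanol mass fraction in n4 = 1872.1/3770 = 0.497.

0.497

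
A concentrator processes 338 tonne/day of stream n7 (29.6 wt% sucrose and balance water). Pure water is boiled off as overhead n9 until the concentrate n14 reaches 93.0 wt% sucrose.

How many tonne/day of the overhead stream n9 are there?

sucrose is conserved: 338×0.296 = 100.05 tonne/day all reports to the concentrate.
Concentrate = 100.05/(target fraction) = 107.58 tonne/day.
Overhead = 338 − 107.58 = 230.42 tonne/day.

230.4 tonne/day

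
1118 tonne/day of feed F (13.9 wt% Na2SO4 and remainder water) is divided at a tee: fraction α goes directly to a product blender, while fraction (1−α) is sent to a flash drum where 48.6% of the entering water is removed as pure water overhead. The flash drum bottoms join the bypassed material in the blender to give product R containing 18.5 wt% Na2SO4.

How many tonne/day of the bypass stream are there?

453.7 tonne/day

All 1118×0.139 = 155.4 tonne/day of Na2SO4 reaches R, so R = 155.4/0.185 = 840.01 tonne/day and vapour = 277.99 tonne/day.
The evaporator receives (1−α)·1118 of feed at 0.861 water and removes 0.486 of that water:
0.486×0.861×(1−α)×1118 = 277.99
(1−α) = 277.99/467.82 = 0.5942;  α = 0.4058.
Bypass flow = 0.4058×1118 = 453.66 tonne/day.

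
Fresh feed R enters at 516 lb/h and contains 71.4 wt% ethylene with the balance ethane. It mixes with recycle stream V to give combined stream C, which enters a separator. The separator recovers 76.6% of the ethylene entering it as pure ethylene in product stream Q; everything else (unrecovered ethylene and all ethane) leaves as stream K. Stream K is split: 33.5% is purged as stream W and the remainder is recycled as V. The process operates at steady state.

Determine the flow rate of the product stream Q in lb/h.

334.2 lb/h

ethylene in C: m_A = 516×0.714 + (1−0.335)·(1−0.766)·m_A, so m_A = 368.42/0.8444 = 436.32 lb/h.
Product Q = 0.766×436.32 = 334.22 lb/h.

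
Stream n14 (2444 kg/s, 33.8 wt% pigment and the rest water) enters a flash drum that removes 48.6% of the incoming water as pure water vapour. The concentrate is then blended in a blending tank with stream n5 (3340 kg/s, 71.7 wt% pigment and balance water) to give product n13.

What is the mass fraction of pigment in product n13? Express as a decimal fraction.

0.6445

Vapour removed = 0.486×0.662×2444 = 786.31 kg/s; concentrate = 1657.7 kg/s.
pigment reaching the mixer = 826.07 (from concentrate) + 3340×0.717 = 3220.9 kg/s.
Product flow = 1657.7 + 3340 = 4997.7 kg/s; pigment fraction = 0.6445.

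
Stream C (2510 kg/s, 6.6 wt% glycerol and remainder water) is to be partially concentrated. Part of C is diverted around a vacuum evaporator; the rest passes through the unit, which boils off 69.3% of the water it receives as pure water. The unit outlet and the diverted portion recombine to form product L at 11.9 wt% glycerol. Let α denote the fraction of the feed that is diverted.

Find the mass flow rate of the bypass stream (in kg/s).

782.9 kg/s

All 2510×0.066 = 165.66 kg/s of glycerol reaches L, so L = 165.66/0.119 = 1392.1 kg/s and vapour = 1117.9 kg/s.
The evaporator receives (1−α)·2510 of feed at 0.934 water and removes 0.693 of that water:
0.693×0.934×(1−α)×2510 = 1117.9
(1−α) = 1117.9/1624.6 = 0.6881;  α = 0.3119.
Bypass flow = 0.3119×2510 = 782.88 kg/s.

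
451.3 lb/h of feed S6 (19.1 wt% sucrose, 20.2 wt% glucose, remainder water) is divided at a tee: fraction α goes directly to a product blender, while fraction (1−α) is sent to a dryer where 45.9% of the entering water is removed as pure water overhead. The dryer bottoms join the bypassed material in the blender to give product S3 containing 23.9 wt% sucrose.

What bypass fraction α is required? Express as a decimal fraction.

All 451.3×0.191 = 86.198 lb/h of sucrose reaches S3, so S3 = 86.198/0.239 = 360.66 lb/h and vapour = 90.638 lb/h.
The evaporator receives (1−α)·451.3 of feed at 0.607 water and removes 0.459 of that water:
0.459×0.607×(1−α)×451.3 = 90.638
(1−α) = 90.638/125.74 = 0.7208;  α = 0.2792.

0.279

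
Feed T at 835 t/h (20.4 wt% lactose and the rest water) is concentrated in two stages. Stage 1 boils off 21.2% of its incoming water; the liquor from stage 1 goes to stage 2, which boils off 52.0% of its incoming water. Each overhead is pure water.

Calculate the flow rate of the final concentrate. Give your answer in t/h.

421.7 t/h

water in feed = 835×0.796 = 664.66 t/h.
After stage 1: water left = (1−0.212)×664.66 = 523.75; stream total = 694.09 t/h.
After stage 2: water left = (1−0.520)×523.75 = 251.4; final concentrate = 421.74 t/h.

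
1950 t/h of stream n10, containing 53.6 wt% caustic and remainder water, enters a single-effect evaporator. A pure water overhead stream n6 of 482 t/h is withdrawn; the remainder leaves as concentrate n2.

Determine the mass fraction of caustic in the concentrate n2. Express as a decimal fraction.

0.712

caustic is not removed: 1950×0.536 = 1045.2 t/h of caustic enters n2.
Concentrate = 1950 − 482 = 1468 t/h.
Mass fraction = 1045.2/1468 = 0.712.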